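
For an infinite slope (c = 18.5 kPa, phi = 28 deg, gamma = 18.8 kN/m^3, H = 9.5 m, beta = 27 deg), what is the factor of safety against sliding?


Result: 1.3

Derivation:
Using Fs = c / (gamma*H*sin(beta)*cos(beta)) + tan(phi)/tan(beta)
Cohesion contribution = 18.5 / (18.8*9.5*sin(27)*cos(27))
Cohesion contribution = 0.256072
Friction contribution = tan(28)/tan(27) = 1.04354
Fs = 0.256072 + 1.04354
Fs = 1.3


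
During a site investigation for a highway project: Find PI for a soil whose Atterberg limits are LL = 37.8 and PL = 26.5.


Using PI = LL - PL
PI = 37.8 - 26.5
PI = 11.3


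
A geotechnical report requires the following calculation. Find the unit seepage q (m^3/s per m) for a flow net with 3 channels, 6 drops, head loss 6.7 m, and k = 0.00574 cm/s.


Result: 0.0001923 m^3/s per m

Derivation:
Convert k to m/s for unit consistency with H:
k = 0.00574 cm/s = 0.00574 / 100 m/s = 5.74e-05 m/s
Using q = k * H * Nf / Nd
Nf / Nd = 3 / 6 = 0.5
q = 5.74e-05 * 6.7 * 0.5
q = 0.0001923 m^3/s per m


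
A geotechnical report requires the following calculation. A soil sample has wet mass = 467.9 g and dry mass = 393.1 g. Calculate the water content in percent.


Result: 19.03 %

Derivation:
Using w = (m_wet - m_dry) / m_dry * 100
m_wet - m_dry = 467.9 - 393.1 = 74.8 g
w = 74.8 / 393.1 * 100
w = 19.03 %


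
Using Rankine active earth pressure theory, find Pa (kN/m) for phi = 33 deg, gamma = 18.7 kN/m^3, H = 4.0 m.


Compute active earth pressure coefficient:
Ka = tan^2(45 - phi/2) = tan^2(28.5) = 0.294801
Compute active force:
Pa = 0.5 * Ka * gamma * H^2
Pa = 0.5 * 0.294801 * 18.7 * 4.0^2
Pa = 44.1 kN/m


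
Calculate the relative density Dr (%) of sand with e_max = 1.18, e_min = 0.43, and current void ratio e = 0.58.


Using Dr = (e_max - e) / (e_max - e_min) * 100
e_max - e = 1.18 - 0.58 = 0.6
e_max - e_min = 1.18 - 0.43 = 0.75
Dr = 0.6 / 0.75 * 100
Dr = 80.0 %


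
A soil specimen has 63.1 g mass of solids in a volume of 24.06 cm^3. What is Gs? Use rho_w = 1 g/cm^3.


Using Gs = m_s / (V_s * rho_w)
Since rho_w = 1 g/cm^3:
Gs = 63.1 / 24.06
Gs = 2.623


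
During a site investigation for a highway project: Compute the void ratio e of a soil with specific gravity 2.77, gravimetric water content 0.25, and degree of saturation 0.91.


Using the relation e = Gs * w / S
e = 2.77 * 0.25 / 0.91
e = 0.761


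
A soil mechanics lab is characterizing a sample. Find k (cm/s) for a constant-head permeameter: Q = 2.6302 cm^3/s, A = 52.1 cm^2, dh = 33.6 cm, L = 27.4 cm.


Result: 0.041168 cm/s

Derivation:
Compute hydraulic gradient:
i = dh / L = 33.6 / 27.4 = 1.22628
Then apply Darcy's law:
k = Q / (A * i)
k = 2.6302 / (52.1 * 1.22628)
k = 2.6302 / 63.8891
k = 0.041168 cm/s


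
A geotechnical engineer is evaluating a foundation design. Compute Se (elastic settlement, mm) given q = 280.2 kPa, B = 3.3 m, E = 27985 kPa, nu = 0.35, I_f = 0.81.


Result: 23.485 mm

Derivation:
Using Se = q * B * (1 - nu^2) * I_f / E
1 - nu^2 = 1 - 0.35^2 = 0.8775
Se = 280.2 * 3.3 * 0.8775 * 0.81 / 27985
Se = 0.023485 m
Convert to mm: Se = 0.023485 * 1000 = 23.485 mm


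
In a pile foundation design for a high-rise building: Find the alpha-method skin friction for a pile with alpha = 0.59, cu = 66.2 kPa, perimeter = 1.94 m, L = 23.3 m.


Using Qs = alpha * cu * perimeter * L
Qs = 0.59 * 66.2 * 1.94 * 23.3
Qs = 1765.5 kN


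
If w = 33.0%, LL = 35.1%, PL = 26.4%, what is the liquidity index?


Result: 0.759

Derivation:
First compute the plasticity index:
PI = LL - PL = 35.1 - 26.4 = 8.7
Then compute the liquidity index:
LI = (w - PL) / PI
LI = (33.0 - 26.4) / 8.7
LI = 0.759


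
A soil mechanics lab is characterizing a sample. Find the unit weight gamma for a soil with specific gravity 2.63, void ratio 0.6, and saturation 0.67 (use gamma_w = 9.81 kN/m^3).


Using gamma = gamma_w * (Gs + S*e) / (1 + e)
Numerator: Gs + S*e = 2.63 + 0.67*0.6 = 3.032
Denominator: 1 + e = 1 + 0.6 = 1.6
gamma = 9.81 * 3.032 / 1.6
gamma = 18.59 kN/m^3


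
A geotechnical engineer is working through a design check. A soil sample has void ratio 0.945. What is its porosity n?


Using the relation n = e / (1 + e)
n = 0.945 / (1 + 0.945)
n = 0.945 / 1.945
n = 0.4859


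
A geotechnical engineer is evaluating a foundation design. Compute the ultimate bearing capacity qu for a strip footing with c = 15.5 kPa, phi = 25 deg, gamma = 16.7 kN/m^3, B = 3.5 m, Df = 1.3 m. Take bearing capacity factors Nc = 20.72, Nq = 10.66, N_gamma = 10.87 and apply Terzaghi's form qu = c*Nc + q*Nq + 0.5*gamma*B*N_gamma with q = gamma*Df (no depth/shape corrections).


Compute qu = c*Nc + gamma*Df*Nq + 0.5*gamma*B*N_gamma
Term 1: 15.5 * 20.72 = 321.16
Term 2: 16.7 * 1.3 * 10.66 = 231.4286
Term 3: 0.5 * 16.7 * 3.5 * 10.87 = 317.67575
qu = 321.16 + 231.4286 + 317.67575
qu = 870.26 kPa


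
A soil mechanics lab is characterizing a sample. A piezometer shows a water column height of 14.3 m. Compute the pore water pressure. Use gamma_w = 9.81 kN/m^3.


Using u = gamma_w * h_w
u = 9.81 * 14.3
u = 140.28 kPa


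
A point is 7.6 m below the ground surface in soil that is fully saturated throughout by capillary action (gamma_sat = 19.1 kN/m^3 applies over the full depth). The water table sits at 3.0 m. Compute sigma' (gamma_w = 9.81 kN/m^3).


Total stress = gamma_sat * depth
sigma = 19.1 * 7.6 = 145.16 kPa
Pore water pressure u = gamma_w * (depth - d_wt)
u = 9.81 * (7.6 - 3.0) = 45.126 kPa
Effective stress = sigma - u
sigma' = 145.16 - 45.126 = 100.03 kPa


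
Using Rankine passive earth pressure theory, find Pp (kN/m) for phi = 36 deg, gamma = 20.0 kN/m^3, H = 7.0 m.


Result: 1887.4 kN/m

Derivation:
Compute passive earth pressure coefficient:
Kp = tan^2(45 + phi/2) = tan^2(63.0) = 3.85184
Compute passive force:
Pp = 0.5 * Kp * gamma * H^2
Pp = 0.5 * 3.85184 * 20.0 * 7.0^2
Pp = 1887.4 kN/m


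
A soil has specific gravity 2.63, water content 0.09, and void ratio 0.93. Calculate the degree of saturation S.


Result: 0.2545

Derivation:
Using S = Gs * w / e
S = 2.63 * 0.09 / 0.93
S = 0.2545


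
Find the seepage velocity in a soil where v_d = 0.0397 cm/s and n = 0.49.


Using v_s = v_d / n
v_s = 0.0397 / 0.49
v_s = 0.08102 cm/s


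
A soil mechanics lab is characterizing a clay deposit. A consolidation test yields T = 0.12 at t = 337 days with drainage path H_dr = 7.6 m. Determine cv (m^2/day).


Result: 0.02057 m^2/day

Derivation:
Using cv = T * H_dr^2 / t
H_dr^2 = 7.6^2 = 57.76
cv = 0.12 * 57.76 / 337
cv = 0.02057 m^2/day


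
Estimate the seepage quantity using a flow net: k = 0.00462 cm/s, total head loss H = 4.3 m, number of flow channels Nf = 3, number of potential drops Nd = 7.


Convert k to m/s for unit consistency with H:
k = 0.00462 cm/s = 0.00462 / 100 m/s = 4.62e-05 m/s
Using q = k * H * Nf / Nd
Nf / Nd = 3 / 7 = 0.4286
q = 4.62e-05 * 4.3 * 0.4286
q = 8.514e-05 m^3/s per m


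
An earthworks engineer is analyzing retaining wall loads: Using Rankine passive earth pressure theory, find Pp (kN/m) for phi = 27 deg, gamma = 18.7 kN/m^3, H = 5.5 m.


Compute passive earth pressure coefficient:
Kp = tan^2(45 + phi/2) = tan^2(58.5) = 2.66294
Compute passive force:
Pp = 0.5 * Kp * gamma * H^2
Pp = 0.5 * 2.66294 * 18.7 * 5.5^2
Pp = 753.18 kN/m


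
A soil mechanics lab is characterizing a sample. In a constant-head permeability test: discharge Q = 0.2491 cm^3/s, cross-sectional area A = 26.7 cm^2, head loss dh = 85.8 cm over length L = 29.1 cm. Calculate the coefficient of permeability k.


Compute hydraulic gradient:
i = dh / L = 85.8 / 29.1 = 2.94845
Then apply Darcy's law:
k = Q / (A * i)
k = 0.2491 / (26.7 * 2.94845)
k = 0.2491 / 78.7237
k = 0.003164 cm/s


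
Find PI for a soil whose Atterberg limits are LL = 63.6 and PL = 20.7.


Result: 42.9

Derivation:
Using PI = LL - PL
PI = 63.6 - 20.7
PI = 42.9


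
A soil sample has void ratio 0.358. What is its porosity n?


Using the relation n = e / (1 + e)
n = 0.358 / (1 + 0.358)
n = 0.358 / 1.358
n = 0.2636


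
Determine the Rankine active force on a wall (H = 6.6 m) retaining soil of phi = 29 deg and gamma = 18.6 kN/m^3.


Result: 140.56 kN/m

Derivation:
Compute active earth pressure coefficient:
Ka = tan^2(45 - phi/2) = tan^2(30.5) = 0.346974
Compute active force:
Pa = 0.5 * Ka * gamma * H^2
Pa = 0.5 * 0.346974 * 18.6 * 6.6^2
Pa = 140.56 kN/m


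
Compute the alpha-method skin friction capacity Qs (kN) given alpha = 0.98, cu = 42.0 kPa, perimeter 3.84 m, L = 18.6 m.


Result: 2939.81 kN

Derivation:
Using Qs = alpha * cu * perimeter * L
Qs = 0.98 * 42.0 * 3.84 * 18.6
Qs = 2939.81 kN


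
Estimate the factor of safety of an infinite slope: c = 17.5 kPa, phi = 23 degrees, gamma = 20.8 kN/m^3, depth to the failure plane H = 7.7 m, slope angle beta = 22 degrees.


Result: 1.365

Derivation:
Using Fs = c / (gamma*H*sin(beta)*cos(beta)) + tan(phi)/tan(beta)
Cohesion contribution = 17.5 / (20.8*7.7*sin(22)*cos(22))
Cohesion contribution = 0.314588
Friction contribution = tan(23)/tan(22) = 1.05061
Fs = 0.314588 + 1.05061
Fs = 1.365


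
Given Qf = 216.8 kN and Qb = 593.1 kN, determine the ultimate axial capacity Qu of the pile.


Using Qu = Qf + Qb
Qu = 216.8 + 593.1
Qu = 809.9 kN


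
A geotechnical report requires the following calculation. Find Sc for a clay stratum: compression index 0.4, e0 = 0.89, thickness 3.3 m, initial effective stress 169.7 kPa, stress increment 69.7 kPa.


Result: 0.1044 m

Derivation:
Using Sc = Cc * H / (1 + e0) * log10((sigma0 + delta_sigma) / sigma0)
Stress ratio = (169.7 + 69.7) / 169.7 = 1.41072
log10(1.41072) = 0.149442
Cc * H / (1 + e0) = 0.4 * 3.3 / (1 + 0.89) = 0.698413
Sc = 0.698413 * 0.149442
Sc = 0.1044 m


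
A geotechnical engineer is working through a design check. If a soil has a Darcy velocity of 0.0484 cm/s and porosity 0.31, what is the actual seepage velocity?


Result: 0.15613 cm/s

Derivation:
Using v_s = v_d / n
v_s = 0.0484 / 0.31
v_s = 0.15613 cm/s


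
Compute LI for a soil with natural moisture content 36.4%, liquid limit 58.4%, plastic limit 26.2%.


Result: 0.317

Derivation:
First compute the plasticity index:
PI = LL - PL = 58.4 - 26.2 = 32.2
Then compute the liquidity index:
LI = (w - PL) / PI
LI = (36.4 - 26.2) / 32.2
LI = 0.317


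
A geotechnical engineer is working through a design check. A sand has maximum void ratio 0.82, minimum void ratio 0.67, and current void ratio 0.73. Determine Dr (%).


Using Dr = (e_max - e) / (e_max - e_min) * 100
e_max - e = 0.82 - 0.73 = 0.09
e_max - e_min = 0.82 - 0.67 = 0.15
Dr = 0.09 / 0.15 * 100
Dr = 60.0 %


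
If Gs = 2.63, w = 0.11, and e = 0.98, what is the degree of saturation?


Result: 0.2952

Derivation:
Using S = Gs * w / e
S = 2.63 * 0.11 / 0.98
S = 0.2952


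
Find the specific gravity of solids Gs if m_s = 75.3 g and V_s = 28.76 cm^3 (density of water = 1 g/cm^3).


Using Gs = m_s / (V_s * rho_w)
Since rho_w = 1 g/cm^3:
Gs = 75.3 / 28.76
Gs = 2.618


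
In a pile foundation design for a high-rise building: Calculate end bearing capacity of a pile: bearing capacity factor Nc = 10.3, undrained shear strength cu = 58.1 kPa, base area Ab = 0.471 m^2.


Using Qb = Nc * cu * Ab
Qb = 10.3 * 58.1 * 0.471
Qb = 281.86 kN


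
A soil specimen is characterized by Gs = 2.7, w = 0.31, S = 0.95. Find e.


Result: 0.8811

Derivation:
Using the relation e = Gs * w / S
e = 2.7 * 0.31 / 0.95
e = 0.8811


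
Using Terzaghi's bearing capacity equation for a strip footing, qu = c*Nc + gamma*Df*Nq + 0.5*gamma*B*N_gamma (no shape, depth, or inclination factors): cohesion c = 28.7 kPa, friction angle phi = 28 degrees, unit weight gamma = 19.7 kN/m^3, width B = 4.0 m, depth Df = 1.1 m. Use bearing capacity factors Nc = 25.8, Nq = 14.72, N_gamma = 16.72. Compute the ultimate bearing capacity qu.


Compute qu = c*Nc + gamma*Df*Nq + 0.5*gamma*B*N_gamma
Term 1: 28.7 * 25.8 = 740.46
Term 2: 19.7 * 1.1 * 14.72 = 318.9824
Term 3: 0.5 * 19.7 * 4.0 * 16.72 = 658.768
qu = 740.46 + 318.9824 + 658.768
qu = 1718.21 kPa


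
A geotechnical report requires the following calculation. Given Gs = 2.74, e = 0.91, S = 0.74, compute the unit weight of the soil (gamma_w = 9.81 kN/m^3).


Using gamma = gamma_w * (Gs + S*e) / (1 + e)
Numerator: Gs + S*e = 2.74 + 0.74*0.91 = 3.4134
Denominator: 1 + e = 1 + 0.91 = 1.91
gamma = 9.81 * 3.4134 / 1.91
gamma = 17.532 kN/m^3


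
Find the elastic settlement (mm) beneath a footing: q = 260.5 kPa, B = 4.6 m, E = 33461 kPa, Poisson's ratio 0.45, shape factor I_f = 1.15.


Result: 32.844 mm

Derivation:
Using Se = q * B * (1 - nu^2) * I_f / E
1 - nu^2 = 1 - 0.45^2 = 0.7975
Se = 260.5 * 4.6 * 0.7975 * 1.15 / 33461
Se = 0.032844 m
Convert to mm: Se = 0.032844 * 1000 = 32.844 mm


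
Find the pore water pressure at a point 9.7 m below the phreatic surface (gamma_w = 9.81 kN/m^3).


Using u = gamma_w * h_w
u = 9.81 * 9.7
u = 95.16 kPa


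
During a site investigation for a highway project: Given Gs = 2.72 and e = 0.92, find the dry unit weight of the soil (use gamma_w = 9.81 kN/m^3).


Result: 13.898 kN/m^3

Derivation:
Using gamma_d = Gs * gamma_w / (1 + e)
gamma_d = 2.72 * 9.81 / (1 + 0.92)
gamma_d = 2.72 * 9.81 / 1.92
gamma_d = 13.898 kN/m^3


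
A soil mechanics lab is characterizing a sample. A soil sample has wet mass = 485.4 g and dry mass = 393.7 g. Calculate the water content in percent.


Using w = (m_wet - m_dry) / m_dry * 100
m_wet - m_dry = 485.4 - 393.7 = 91.7 g
w = 91.7 / 393.7 * 100
w = 23.29 %


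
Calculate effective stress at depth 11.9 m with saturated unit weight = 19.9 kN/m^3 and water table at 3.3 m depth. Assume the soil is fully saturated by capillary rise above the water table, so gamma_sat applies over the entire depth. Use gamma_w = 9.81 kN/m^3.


Total stress = gamma_sat * depth
sigma = 19.9 * 11.9 = 236.81 kPa
Pore water pressure u = gamma_w * (depth - d_wt)
u = 9.81 * (11.9 - 3.3) = 84.366 kPa
Effective stress = sigma - u
sigma' = 236.81 - 84.366 = 152.44 kPa


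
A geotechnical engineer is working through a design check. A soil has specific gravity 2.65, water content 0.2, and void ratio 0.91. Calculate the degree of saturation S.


Using S = Gs * w / e
S = 2.65 * 0.2 / 0.91
S = 0.5824


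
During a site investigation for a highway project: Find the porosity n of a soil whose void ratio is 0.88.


Using the relation n = e / (1 + e)
n = 0.88 / (1 + 0.88)
n = 0.88 / 1.88
n = 0.4681


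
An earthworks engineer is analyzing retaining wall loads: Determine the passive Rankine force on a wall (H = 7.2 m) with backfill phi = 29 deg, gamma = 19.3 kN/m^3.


Compute passive earth pressure coefficient:
Kp = tan^2(45 + phi/2) = tan^2(59.5) = 2.88206
Compute passive force:
Pp = 0.5 * Kp * gamma * H^2
Pp = 0.5 * 2.88206 * 19.3 * 7.2^2
Pp = 1441.77 kN/m


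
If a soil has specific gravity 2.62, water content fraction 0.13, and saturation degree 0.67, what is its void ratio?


Using the relation e = Gs * w / S
e = 2.62 * 0.13 / 0.67
e = 0.5084


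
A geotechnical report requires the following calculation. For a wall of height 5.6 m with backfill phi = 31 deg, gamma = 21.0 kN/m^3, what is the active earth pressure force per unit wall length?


Compute active earth pressure coefficient:
Ka = tan^2(45 - phi/2) = tan^2(29.5) = 0.320099
Compute active force:
Pa = 0.5 * Ka * gamma * H^2
Pa = 0.5 * 0.320099 * 21.0 * 5.6^2
Pa = 105.4 kN/m


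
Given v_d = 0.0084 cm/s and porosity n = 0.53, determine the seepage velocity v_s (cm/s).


Using v_s = v_d / n
v_s = 0.0084 / 0.53
v_s = 0.01585 cm/s


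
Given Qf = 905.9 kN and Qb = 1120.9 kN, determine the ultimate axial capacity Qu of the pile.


Result: 2026.8 kN

Derivation:
Using Qu = Qf + Qb
Qu = 905.9 + 1120.9
Qu = 2026.8 kN


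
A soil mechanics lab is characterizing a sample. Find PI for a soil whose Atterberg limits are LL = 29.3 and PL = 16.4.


Using PI = LL - PL
PI = 29.3 - 16.4
PI = 12.9


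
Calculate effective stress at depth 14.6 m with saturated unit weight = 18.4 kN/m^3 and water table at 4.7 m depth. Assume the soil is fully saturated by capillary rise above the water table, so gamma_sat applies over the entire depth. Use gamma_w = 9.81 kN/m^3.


Total stress = gamma_sat * depth
sigma = 18.4 * 14.6 = 268.64 kPa
Pore water pressure u = gamma_w * (depth - d_wt)
u = 9.81 * (14.6 - 4.7) = 97.119 kPa
Effective stress = sigma - u
sigma' = 268.64 - 97.119 = 171.52 kPa


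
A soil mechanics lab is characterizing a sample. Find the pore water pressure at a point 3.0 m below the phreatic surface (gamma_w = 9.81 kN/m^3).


Using u = gamma_w * h_w
u = 9.81 * 3.0
u = 29.43 kPa


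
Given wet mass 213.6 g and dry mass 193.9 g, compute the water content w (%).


Using w = (m_wet - m_dry) / m_dry * 100
m_wet - m_dry = 213.6 - 193.9 = 19.7 g
w = 19.7 / 193.9 * 100
w = 10.16 %


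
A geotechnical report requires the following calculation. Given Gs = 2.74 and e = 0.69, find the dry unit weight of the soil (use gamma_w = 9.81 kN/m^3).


Result: 15.905 kN/m^3

Derivation:
Using gamma_d = Gs * gamma_w / (1 + e)
gamma_d = 2.74 * 9.81 / (1 + 0.69)
gamma_d = 2.74 * 9.81 / 1.69
gamma_d = 15.905 kN/m^3


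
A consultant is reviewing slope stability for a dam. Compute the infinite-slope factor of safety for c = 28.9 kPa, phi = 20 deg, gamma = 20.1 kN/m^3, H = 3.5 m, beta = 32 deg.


Using Fs = c / (gamma*H*sin(beta)*cos(beta)) + tan(phi)/tan(beta)
Cohesion contribution = 28.9 / (20.1*3.5*sin(32)*cos(32))
Cohesion contribution = 0.914121
Friction contribution = tan(20)/tan(32) = 0.582474
Fs = 0.914121 + 0.582474
Fs = 1.497


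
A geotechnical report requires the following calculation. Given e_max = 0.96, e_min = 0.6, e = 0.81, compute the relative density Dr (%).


Using Dr = (e_max - e) / (e_max - e_min) * 100
e_max - e = 0.96 - 0.81 = 0.15
e_max - e_min = 0.96 - 0.6 = 0.36
Dr = 0.15 / 0.36 * 100
Dr = 41.67 %


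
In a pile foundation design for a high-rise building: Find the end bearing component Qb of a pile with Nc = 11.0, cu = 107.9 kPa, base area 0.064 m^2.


Using Qb = Nc * cu * Ab
Qb = 11.0 * 107.9 * 0.064
Qb = 75.96 kN


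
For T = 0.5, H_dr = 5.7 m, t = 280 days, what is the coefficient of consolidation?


Result: 0.05802 m^2/day

Derivation:
Using cv = T * H_dr^2 / t
H_dr^2 = 5.7^2 = 32.49
cv = 0.5 * 32.49 / 280
cv = 0.05802 m^2/day


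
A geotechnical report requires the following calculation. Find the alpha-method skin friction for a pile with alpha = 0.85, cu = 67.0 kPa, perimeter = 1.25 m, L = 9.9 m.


Using Qs = alpha * cu * perimeter * L
Qs = 0.85 * 67.0 * 1.25 * 9.9
Qs = 704.76 kN


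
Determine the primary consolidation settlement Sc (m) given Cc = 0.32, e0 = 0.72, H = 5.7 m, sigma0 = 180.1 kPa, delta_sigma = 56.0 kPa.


Using Sc = Cc * H / (1 + e0) * log10((sigma0 + delta_sigma) / sigma0)
Stress ratio = (180.1 + 56.0) / 180.1 = 1.31094
log10(1.31094) = 0.117582
Cc * H / (1 + e0) = 0.32 * 5.7 / (1 + 0.72) = 1.06047
Sc = 1.06047 * 0.117582
Sc = 0.1247 m


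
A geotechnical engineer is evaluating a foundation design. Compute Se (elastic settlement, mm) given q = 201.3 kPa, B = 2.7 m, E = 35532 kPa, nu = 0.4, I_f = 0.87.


Result: 11.179 mm

Derivation:
Using Se = q * B * (1 - nu^2) * I_f / E
1 - nu^2 = 1 - 0.4^2 = 0.84
Se = 201.3 * 2.7 * 0.84 * 0.87 / 35532
Se = 0.011179 m
Convert to mm: Se = 0.011179 * 1000 = 11.179 mm


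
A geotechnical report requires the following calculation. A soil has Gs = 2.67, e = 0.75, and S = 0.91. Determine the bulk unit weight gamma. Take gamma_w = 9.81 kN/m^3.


Using gamma = gamma_w * (Gs + S*e) / (1 + e)
Numerator: Gs + S*e = 2.67 + 0.91*0.75 = 3.3525
Denominator: 1 + e = 1 + 0.75 = 1.75
gamma = 9.81 * 3.3525 / 1.75
gamma = 18.793 kN/m^3


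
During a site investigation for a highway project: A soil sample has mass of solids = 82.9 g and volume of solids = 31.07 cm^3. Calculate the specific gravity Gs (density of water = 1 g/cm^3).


Result: 2.668

Derivation:
Using Gs = m_s / (V_s * rho_w)
Since rho_w = 1 g/cm^3:
Gs = 82.9 / 31.07
Gs = 2.668


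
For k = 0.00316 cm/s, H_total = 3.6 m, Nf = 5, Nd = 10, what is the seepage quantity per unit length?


Result: 5.688e-05 m^3/s per m

Derivation:
Convert k to m/s for unit consistency with H:
k = 0.00316 cm/s = 0.00316 / 100 m/s = 3.16e-05 m/s
Using q = k * H * Nf / Nd
Nf / Nd = 5 / 10 = 0.5
q = 3.16e-05 * 3.6 * 0.5
q = 5.688e-05 m^3/s per m


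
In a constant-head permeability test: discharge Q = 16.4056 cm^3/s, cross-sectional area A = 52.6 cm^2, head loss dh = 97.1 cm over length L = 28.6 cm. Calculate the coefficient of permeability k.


Compute hydraulic gradient:
i = dh / L = 97.1 / 28.6 = 3.3951
Then apply Darcy's law:
k = Q / (A * i)
k = 16.4056 / (52.6 * 3.3951)
k = 16.4056 / 178.583
k = 0.091866 cm/s


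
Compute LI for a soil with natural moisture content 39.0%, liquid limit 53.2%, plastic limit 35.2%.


First compute the plasticity index:
PI = LL - PL = 53.2 - 35.2 = 18.0
Then compute the liquidity index:
LI = (w - PL) / PI
LI = (39.0 - 35.2) / 18.0
LI = 0.211


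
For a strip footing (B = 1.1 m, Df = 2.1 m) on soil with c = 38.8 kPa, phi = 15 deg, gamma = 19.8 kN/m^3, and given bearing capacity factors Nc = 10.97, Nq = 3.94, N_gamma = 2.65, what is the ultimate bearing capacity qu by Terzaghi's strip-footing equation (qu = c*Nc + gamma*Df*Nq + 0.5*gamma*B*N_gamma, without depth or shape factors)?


Compute qu = c*Nc + gamma*Df*Nq + 0.5*gamma*B*N_gamma
Term 1: 38.8 * 10.97 = 425.636
Term 2: 19.8 * 2.1 * 3.94 = 163.8252
Term 3: 0.5 * 19.8 * 1.1 * 2.65 = 28.8585
qu = 425.636 + 163.8252 + 28.8585
qu = 618.32 kPa


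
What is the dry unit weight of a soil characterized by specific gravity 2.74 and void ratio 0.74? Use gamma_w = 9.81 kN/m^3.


Result: 15.448 kN/m^3

Derivation:
Using gamma_d = Gs * gamma_w / (1 + e)
gamma_d = 2.74 * 9.81 / (1 + 0.74)
gamma_d = 2.74 * 9.81 / 1.74
gamma_d = 15.448 kN/m^3


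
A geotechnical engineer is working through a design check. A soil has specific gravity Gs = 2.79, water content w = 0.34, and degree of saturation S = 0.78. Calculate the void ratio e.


Using the relation e = Gs * w / S
e = 2.79 * 0.34 / 0.78
e = 1.2162


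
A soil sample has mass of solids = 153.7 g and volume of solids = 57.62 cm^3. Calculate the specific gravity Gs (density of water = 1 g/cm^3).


Using Gs = m_s / (V_s * rho_w)
Since rho_w = 1 g/cm^3:
Gs = 153.7 / 57.62
Gs = 2.667


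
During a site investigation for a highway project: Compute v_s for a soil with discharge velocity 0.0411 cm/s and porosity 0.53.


Using v_s = v_d / n
v_s = 0.0411 / 0.53
v_s = 0.07755 cm/s


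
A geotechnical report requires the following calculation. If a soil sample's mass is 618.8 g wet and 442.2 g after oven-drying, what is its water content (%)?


Result: 39.94 %

Derivation:
Using w = (m_wet - m_dry) / m_dry * 100
m_wet - m_dry = 618.8 - 442.2 = 176.6 g
w = 176.6 / 442.2 * 100
w = 39.94 %


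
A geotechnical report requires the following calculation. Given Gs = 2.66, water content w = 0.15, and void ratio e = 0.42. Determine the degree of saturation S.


Using S = Gs * w / e
S = 2.66 * 0.15 / 0.42
S = 0.95


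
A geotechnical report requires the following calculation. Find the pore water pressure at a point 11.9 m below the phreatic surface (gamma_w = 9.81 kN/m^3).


Using u = gamma_w * h_w
u = 9.81 * 11.9
u = 116.74 kPa


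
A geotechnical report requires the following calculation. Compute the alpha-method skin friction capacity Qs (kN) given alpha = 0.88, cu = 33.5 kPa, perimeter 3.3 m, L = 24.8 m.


Using Qs = alpha * cu * perimeter * L
Qs = 0.88 * 33.5 * 3.3 * 24.8
Qs = 2412.64 kN


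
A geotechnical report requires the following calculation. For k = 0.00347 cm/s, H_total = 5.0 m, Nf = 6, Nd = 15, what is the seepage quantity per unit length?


Convert k to m/s for unit consistency with H:
k = 0.00347 cm/s = 0.00347 / 100 m/s = 3.47e-05 m/s
Using q = k * H * Nf / Nd
Nf / Nd = 6 / 15 = 0.4
q = 3.47e-05 * 5.0 * 0.4
q = 6.94e-05 m^3/s per m


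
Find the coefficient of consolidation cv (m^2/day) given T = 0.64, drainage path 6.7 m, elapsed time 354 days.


Using cv = T * H_dr^2 / t
H_dr^2 = 6.7^2 = 44.89
cv = 0.64 * 44.89 / 354
cv = 0.08116 m^2/day


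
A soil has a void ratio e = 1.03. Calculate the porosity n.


Result: 0.5074

Derivation:
Using the relation n = e / (1 + e)
n = 1.03 / (1 + 1.03)
n = 1.03 / 2.03
n = 0.5074


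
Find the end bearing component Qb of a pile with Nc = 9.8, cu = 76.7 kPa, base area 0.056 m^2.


Result: 42.09 kN

Derivation:
Using Qb = Nc * cu * Ab
Qb = 9.8 * 76.7 * 0.056
Qb = 42.09 kN


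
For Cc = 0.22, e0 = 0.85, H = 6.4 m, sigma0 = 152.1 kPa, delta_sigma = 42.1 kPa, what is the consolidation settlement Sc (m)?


Result: 0.0808 m

Derivation:
Using Sc = Cc * H / (1 + e0) * log10((sigma0 + delta_sigma) / sigma0)
Stress ratio = (152.1 + 42.1) / 152.1 = 1.27679
log10(1.27679) = 0.10612
Cc * H / (1 + e0) = 0.22 * 6.4 / (1 + 0.85) = 0.761081
Sc = 0.761081 * 0.10612
Sc = 0.0808 m


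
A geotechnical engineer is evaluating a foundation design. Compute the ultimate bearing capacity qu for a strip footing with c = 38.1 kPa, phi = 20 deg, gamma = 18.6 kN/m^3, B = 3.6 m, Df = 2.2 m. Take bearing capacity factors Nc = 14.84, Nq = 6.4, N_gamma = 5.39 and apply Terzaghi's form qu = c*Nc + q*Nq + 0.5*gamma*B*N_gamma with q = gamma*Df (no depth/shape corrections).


Compute qu = c*Nc + gamma*Df*Nq + 0.5*gamma*B*N_gamma
Term 1: 38.1 * 14.84 = 565.404
Term 2: 18.6 * 2.2 * 6.4 = 261.888
Term 3: 0.5 * 18.6 * 3.6 * 5.39 = 180.4572
qu = 565.404 + 261.888 + 180.4572
qu = 1007.75 kPa


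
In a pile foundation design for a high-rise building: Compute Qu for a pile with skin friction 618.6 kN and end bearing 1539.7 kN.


Using Qu = Qf + Qb
Qu = 618.6 + 1539.7
Qu = 2158.3 kN


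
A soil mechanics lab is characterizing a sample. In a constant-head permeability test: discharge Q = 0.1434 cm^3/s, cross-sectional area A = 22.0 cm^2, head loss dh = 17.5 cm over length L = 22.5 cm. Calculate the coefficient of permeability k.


Result: 0.008381 cm/s

Derivation:
Compute hydraulic gradient:
i = dh / L = 17.5 / 22.5 = 0.777778
Then apply Darcy's law:
k = Q / (A * i)
k = 0.1434 / (22.0 * 0.777778)
k = 0.1434 / 17.1111
k = 0.008381 cm/s


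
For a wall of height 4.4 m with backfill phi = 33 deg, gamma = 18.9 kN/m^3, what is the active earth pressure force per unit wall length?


Result: 53.93 kN/m

Derivation:
Compute active earth pressure coefficient:
Ka = tan^2(45 - phi/2) = tan^2(28.5) = 0.294801
Compute active force:
Pa = 0.5 * Ka * gamma * H^2
Pa = 0.5 * 0.294801 * 18.9 * 4.4^2
Pa = 53.93 kN/m


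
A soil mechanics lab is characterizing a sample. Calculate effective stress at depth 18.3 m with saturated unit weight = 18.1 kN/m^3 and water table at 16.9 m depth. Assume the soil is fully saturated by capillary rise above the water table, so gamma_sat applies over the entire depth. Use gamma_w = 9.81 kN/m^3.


Total stress = gamma_sat * depth
sigma = 18.1 * 18.3 = 331.23 kPa
Pore water pressure u = gamma_w * (depth - d_wt)
u = 9.81 * (18.3 - 16.9) = 13.734 kPa
Effective stress = sigma - u
sigma' = 331.23 - 13.734 = 317.5 kPa


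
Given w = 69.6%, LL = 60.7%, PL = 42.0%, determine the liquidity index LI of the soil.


Result: 1.476

Derivation:
First compute the plasticity index:
PI = LL - PL = 60.7 - 42.0 = 18.7
Then compute the liquidity index:
LI = (w - PL) / PI
LI = (69.6 - 42.0) / 18.7
LI = 1.476


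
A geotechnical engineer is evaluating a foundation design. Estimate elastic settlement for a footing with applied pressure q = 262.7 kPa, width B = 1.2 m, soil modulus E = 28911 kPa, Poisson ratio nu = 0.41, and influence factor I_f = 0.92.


Using Se = q * B * (1 - nu^2) * I_f / E
1 - nu^2 = 1 - 0.41^2 = 0.8319
Se = 262.7 * 1.2 * 0.8319 * 0.92 / 28911
Se = 0.008345 m
Convert to mm: Se = 0.008345 * 1000 = 8.345 mm


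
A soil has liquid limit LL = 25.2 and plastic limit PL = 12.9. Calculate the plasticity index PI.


Result: 12.3

Derivation:
Using PI = LL - PL
PI = 25.2 - 12.9
PI = 12.3


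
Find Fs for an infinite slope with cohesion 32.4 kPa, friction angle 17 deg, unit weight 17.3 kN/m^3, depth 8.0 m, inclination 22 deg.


Result: 1.431

Derivation:
Using Fs = c / (gamma*H*sin(beta)*cos(beta)) + tan(phi)/tan(beta)
Cohesion contribution = 32.4 / (17.3*8.0*sin(22)*cos(22))
Cohesion contribution = 0.674012
Friction contribution = tan(17)/tan(22) = 0.75671
Fs = 0.674012 + 0.75671
Fs = 1.431


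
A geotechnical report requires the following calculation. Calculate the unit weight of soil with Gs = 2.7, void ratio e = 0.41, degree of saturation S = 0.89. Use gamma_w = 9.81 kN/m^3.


Result: 21.324 kN/m^3

Derivation:
Using gamma = gamma_w * (Gs + S*e) / (1 + e)
Numerator: Gs + S*e = 2.7 + 0.89*0.41 = 3.0649
Denominator: 1 + e = 1 + 0.41 = 1.41
gamma = 9.81 * 3.0649 / 1.41
gamma = 21.324 kN/m^3


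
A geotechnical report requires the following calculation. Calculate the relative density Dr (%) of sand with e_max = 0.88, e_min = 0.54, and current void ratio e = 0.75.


Result: 38.24 %

Derivation:
Using Dr = (e_max - e) / (e_max - e_min) * 100
e_max - e = 0.88 - 0.75 = 0.13
e_max - e_min = 0.88 - 0.54 = 0.34
Dr = 0.13 / 0.34 * 100
Dr = 38.24 %


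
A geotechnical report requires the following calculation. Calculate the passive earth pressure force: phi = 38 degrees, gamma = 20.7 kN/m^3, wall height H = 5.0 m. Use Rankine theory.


Result: 1087.72 kN/m

Derivation:
Compute passive earth pressure coefficient:
Kp = tan^2(45 + phi/2) = tan^2(64.0) = 4.203746
Compute passive force:
Pp = 0.5 * Kp * gamma * H^2
Pp = 0.5 * 4.203746 * 20.7 * 5.0^2
Pp = 1087.72 kN/m


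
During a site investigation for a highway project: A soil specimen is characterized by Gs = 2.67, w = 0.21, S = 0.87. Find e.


Using the relation e = Gs * w / S
e = 2.67 * 0.21 / 0.87
e = 0.6445


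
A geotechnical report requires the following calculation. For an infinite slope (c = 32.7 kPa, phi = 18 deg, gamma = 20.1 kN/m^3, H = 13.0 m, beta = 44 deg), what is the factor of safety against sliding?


Using Fs = c / (gamma*H*sin(beta)*cos(beta)) + tan(phi)/tan(beta)
Cohesion contribution = 32.7 / (20.1*13.0*sin(44)*cos(44))
Cohesion contribution = 0.25044
Friction contribution = tan(18)/tan(44) = 0.336464
Fs = 0.25044 + 0.336464
Fs = 0.587


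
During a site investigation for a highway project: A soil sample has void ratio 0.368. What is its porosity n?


Using the relation n = e / (1 + e)
n = 0.368 / (1 + 0.368)
n = 0.368 / 1.368
n = 0.269


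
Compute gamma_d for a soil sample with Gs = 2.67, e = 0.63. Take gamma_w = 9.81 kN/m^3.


Using gamma_d = Gs * gamma_w / (1 + e)
gamma_d = 2.67 * 9.81 / (1 + 0.63)
gamma_d = 2.67 * 9.81 / 1.63
gamma_d = 16.069 kN/m^3


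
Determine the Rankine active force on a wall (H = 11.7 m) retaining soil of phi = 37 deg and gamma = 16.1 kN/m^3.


Compute active earth pressure coefficient:
Ka = tan^2(45 - phi/2) = tan^2(26.5) = 0.248584
Compute active force:
Pa = 0.5 * Ka * gamma * H^2
Pa = 0.5 * 0.248584 * 16.1 * 11.7^2
Pa = 273.93 kN/m


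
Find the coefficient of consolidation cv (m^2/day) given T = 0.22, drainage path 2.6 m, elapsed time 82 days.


Using cv = T * H_dr^2 / t
H_dr^2 = 2.6^2 = 6.76
cv = 0.22 * 6.76 / 82
cv = 0.01814 m^2/day


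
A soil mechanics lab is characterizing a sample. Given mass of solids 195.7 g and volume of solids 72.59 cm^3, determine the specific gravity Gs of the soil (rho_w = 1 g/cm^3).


Using Gs = m_s / (V_s * rho_w)
Since rho_w = 1 g/cm^3:
Gs = 195.7 / 72.59
Gs = 2.696


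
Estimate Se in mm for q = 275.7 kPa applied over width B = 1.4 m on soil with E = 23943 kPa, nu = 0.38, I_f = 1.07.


Result: 14.758 mm

Derivation:
Using Se = q * B * (1 - nu^2) * I_f / E
1 - nu^2 = 1 - 0.38^2 = 0.8556
Se = 275.7 * 1.4 * 0.8556 * 1.07 / 23943
Se = 0.014758 m
Convert to mm: Se = 0.014758 * 1000 = 14.758 mm


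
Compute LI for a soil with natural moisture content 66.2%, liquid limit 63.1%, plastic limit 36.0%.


Result: 1.114

Derivation:
First compute the plasticity index:
PI = LL - PL = 63.1 - 36.0 = 27.1
Then compute the liquidity index:
LI = (w - PL) / PI
LI = (66.2 - 36.0) / 27.1
LI = 1.114


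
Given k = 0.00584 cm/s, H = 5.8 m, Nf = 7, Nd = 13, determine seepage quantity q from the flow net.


Convert k to m/s for unit consistency with H:
k = 0.00584 cm/s = 0.00584 / 100 m/s = 5.84e-05 m/s
Using q = k * H * Nf / Nd
Nf / Nd = 7 / 13 = 0.5385
q = 5.84e-05 * 5.8 * 0.5385
q = 0.0001824 m^3/s per m


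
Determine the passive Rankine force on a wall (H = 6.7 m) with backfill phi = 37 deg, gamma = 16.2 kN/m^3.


Compute passive earth pressure coefficient:
Kp = tan^2(45 + phi/2) = tan^2(63.5) = 4.022791
Compute passive force:
Pp = 0.5 * Kp * gamma * H^2
Pp = 0.5 * 4.022791 * 16.2 * 6.7^2
Pp = 1462.72 kN/m


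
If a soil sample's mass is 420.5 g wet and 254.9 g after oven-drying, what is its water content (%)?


Using w = (m_wet - m_dry) / m_dry * 100
m_wet - m_dry = 420.5 - 254.9 = 165.6 g
w = 165.6 / 254.9 * 100
w = 64.97 %


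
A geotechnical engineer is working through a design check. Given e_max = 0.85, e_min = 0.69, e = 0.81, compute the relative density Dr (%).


Result: 25.0 %

Derivation:
Using Dr = (e_max - e) / (e_max - e_min) * 100
e_max - e = 0.85 - 0.81 = 0.04
e_max - e_min = 0.85 - 0.69 = 0.16
Dr = 0.04 / 0.16 * 100
Dr = 25.0 %


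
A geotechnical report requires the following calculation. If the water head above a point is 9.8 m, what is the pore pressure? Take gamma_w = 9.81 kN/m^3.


Result: 96.14 kPa

Derivation:
Using u = gamma_w * h_w
u = 9.81 * 9.8
u = 96.14 kPa


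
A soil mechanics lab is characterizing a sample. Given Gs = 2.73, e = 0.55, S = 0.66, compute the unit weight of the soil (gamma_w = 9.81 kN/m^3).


Result: 19.576 kN/m^3

Derivation:
Using gamma = gamma_w * (Gs + S*e) / (1 + e)
Numerator: Gs + S*e = 2.73 + 0.66*0.55 = 3.093
Denominator: 1 + e = 1 + 0.55 = 1.55
gamma = 9.81 * 3.093 / 1.55
gamma = 19.576 kN/m^3


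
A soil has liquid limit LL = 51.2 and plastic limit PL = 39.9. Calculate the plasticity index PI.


Result: 11.3

Derivation:
Using PI = LL - PL
PI = 51.2 - 39.9
PI = 11.3


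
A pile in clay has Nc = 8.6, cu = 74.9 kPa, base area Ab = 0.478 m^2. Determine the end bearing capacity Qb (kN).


Using Qb = Nc * cu * Ab
Qb = 8.6 * 74.9 * 0.478
Qb = 307.9 kN


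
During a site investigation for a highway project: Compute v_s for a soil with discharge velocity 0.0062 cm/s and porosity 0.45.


Result: 0.01378 cm/s

Derivation:
Using v_s = v_d / n
v_s = 0.0062 / 0.45
v_s = 0.01378 cm/s


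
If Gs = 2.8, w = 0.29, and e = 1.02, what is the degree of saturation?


Using S = Gs * w / e
S = 2.8 * 0.29 / 1.02
S = 0.7961


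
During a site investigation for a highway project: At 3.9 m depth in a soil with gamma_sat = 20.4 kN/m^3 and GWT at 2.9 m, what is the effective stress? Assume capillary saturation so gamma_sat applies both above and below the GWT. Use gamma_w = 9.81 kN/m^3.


Total stress = gamma_sat * depth
sigma = 20.4 * 3.9 = 79.56 kPa
Pore water pressure u = gamma_w * (depth - d_wt)
u = 9.81 * (3.9 - 2.9) = 9.81 kPa
Effective stress = sigma - u
sigma' = 79.56 - 9.81 = 69.75 kPa


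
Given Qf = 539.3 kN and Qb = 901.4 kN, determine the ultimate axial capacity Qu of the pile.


Using Qu = Qf + Qb
Qu = 539.3 + 901.4
Qu = 1440.7 kN


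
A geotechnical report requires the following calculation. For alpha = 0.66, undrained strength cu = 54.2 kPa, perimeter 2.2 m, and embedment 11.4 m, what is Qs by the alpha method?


Result: 897.16 kN

Derivation:
Using Qs = alpha * cu * perimeter * L
Qs = 0.66 * 54.2 * 2.2 * 11.4
Qs = 897.16 kN


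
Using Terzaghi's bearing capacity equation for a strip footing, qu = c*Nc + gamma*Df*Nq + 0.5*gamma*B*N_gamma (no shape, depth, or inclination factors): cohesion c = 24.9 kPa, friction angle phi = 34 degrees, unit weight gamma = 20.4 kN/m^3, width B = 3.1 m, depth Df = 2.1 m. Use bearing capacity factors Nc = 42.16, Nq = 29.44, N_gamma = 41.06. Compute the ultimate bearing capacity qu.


Compute qu = c*Nc + gamma*Df*Nq + 0.5*gamma*B*N_gamma
Term 1: 24.9 * 42.16 = 1049.784
Term 2: 20.4 * 2.1 * 29.44 = 1261.2096
Term 3: 0.5 * 20.4 * 3.1 * 41.06 = 1298.3172
qu = 1049.784 + 1261.2096 + 1298.3172
qu = 3609.31 kPa


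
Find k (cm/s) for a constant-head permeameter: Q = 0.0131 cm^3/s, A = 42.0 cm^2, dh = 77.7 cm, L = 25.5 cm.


Result: 0.000102 cm/s

Derivation:
Compute hydraulic gradient:
i = dh / L = 77.7 / 25.5 = 3.04706
Then apply Darcy's law:
k = Q / (A * i)
k = 0.0131 / (42.0 * 3.04706)
k = 0.0131 / 127.976
k = 0.000102 cm/s


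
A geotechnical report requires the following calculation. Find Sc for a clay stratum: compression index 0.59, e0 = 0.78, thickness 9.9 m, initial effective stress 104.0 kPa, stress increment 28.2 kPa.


Using Sc = Cc * H / (1 + e0) * log10((sigma0 + delta_sigma) / sigma0)
Stress ratio = (104.0 + 28.2) / 104.0 = 1.27115
log10(1.27115) = 0.104198
Cc * H / (1 + e0) = 0.59 * 9.9 / (1 + 0.78) = 3.28146
Sc = 3.28146 * 0.104198
Sc = 0.3419 m


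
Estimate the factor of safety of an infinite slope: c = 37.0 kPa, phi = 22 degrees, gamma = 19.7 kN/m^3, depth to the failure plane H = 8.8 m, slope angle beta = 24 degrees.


Using Fs = c / (gamma*H*sin(beta)*cos(beta)) + tan(phi)/tan(beta)
Cohesion contribution = 37.0 / (19.7*8.8*sin(24)*cos(24))
Cohesion contribution = 0.574393
Friction contribution = tan(22)/tan(24) = 0.907458
Fs = 0.574393 + 0.907458
Fs = 1.482


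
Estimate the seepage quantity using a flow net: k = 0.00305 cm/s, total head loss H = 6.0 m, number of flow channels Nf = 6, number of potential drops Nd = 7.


Result: 0.0001569 m^3/s per m

Derivation:
Convert k to m/s for unit consistency with H:
k = 0.00305 cm/s = 0.00305 / 100 m/s = 3.05e-05 m/s
Using q = k * H * Nf / Nd
Nf / Nd = 6 / 7 = 0.8571
q = 3.05e-05 * 6.0 * 0.8571
q = 0.0001569 m^3/s per m


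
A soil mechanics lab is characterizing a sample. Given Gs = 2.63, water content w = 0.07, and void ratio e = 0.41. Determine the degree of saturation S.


Using S = Gs * w / e
S = 2.63 * 0.07 / 0.41
S = 0.449


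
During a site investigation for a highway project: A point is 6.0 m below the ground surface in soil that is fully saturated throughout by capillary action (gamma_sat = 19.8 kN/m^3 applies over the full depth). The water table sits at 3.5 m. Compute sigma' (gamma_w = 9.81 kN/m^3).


Result: 94.28 kPa

Derivation:
Total stress = gamma_sat * depth
sigma = 19.8 * 6.0 = 118.8 kPa
Pore water pressure u = gamma_w * (depth - d_wt)
u = 9.81 * (6.0 - 3.5) = 24.525 kPa
Effective stress = sigma - u
sigma' = 118.8 - 24.525 = 94.28 kPa


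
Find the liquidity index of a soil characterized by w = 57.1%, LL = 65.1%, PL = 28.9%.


Result: 0.779

Derivation:
First compute the plasticity index:
PI = LL - PL = 65.1 - 28.9 = 36.2
Then compute the liquidity index:
LI = (w - PL) / PI
LI = (57.1 - 28.9) / 36.2
LI = 0.779


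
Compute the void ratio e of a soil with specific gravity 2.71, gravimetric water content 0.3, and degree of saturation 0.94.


Result: 0.8649

Derivation:
Using the relation e = Gs * w / S
e = 2.71 * 0.3 / 0.94
e = 0.8649


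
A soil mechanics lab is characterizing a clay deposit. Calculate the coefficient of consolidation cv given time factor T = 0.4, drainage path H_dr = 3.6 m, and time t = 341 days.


Result: 0.0152 m^2/day

Derivation:
Using cv = T * H_dr^2 / t
H_dr^2 = 3.6^2 = 12.96
cv = 0.4 * 12.96 / 341
cv = 0.0152 m^2/day


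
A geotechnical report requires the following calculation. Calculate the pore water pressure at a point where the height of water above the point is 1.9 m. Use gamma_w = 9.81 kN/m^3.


Result: 18.64 kPa

Derivation:
Using u = gamma_w * h_w
u = 9.81 * 1.9
u = 18.64 kPa
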